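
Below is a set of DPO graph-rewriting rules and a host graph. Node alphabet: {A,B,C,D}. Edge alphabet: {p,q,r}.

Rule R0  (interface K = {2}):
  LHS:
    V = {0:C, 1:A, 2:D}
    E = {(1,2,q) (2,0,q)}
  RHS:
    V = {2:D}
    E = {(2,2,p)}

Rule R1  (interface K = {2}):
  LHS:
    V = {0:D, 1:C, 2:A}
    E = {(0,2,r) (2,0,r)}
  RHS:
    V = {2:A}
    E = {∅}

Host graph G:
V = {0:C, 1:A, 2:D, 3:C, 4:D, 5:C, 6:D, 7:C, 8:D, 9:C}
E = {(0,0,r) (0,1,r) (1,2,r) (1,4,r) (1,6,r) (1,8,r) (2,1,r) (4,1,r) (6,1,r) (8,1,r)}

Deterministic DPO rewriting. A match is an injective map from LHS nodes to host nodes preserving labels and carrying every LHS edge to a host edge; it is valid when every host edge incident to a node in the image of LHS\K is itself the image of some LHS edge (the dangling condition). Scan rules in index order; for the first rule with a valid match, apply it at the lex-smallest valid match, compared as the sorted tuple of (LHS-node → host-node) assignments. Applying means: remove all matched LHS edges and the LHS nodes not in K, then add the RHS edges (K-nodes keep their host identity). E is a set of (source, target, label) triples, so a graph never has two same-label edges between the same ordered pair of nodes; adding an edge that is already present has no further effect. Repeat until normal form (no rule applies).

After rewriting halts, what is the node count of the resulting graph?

Answer: 2

Steps:
[0] host  ⇒  10 nodes, 10 edges  {0-r->0 0-r->1 1-r->2 1-r->4 1-r->6 1-r->8 2-r->1 4-r->1 6-r->1 8-r->1}
[1] R1 @ {0↦2, 1↦3, 2↦1}  ⇒  8 nodes, 8 edges  {0-r->0 0-r->1 1-r->4 1-r->6 1-r->8 4-r->1 6-r->1 8-r->1}
[2] R1 @ {0↦4, 1↦5, 2↦1}  ⇒  6 nodes, 6 edges  {0-r->0 0-r->1 1-r->6 1-r->8 6-r->1 8-r->1}
[3] R1 @ {0↦6, 1↦7, 2↦1}  ⇒  4 nodes, 4 edges  {0-r->0 0-r->1 1-r->8 8-r->1}
[4] R1 @ {0↦8, 1↦9, 2↦1}  ⇒  2 nodes, 2 edges  {0-r->0 0-r->1}
final graph: no rule applies after step 4
NF nodes: {0:C, 1:A}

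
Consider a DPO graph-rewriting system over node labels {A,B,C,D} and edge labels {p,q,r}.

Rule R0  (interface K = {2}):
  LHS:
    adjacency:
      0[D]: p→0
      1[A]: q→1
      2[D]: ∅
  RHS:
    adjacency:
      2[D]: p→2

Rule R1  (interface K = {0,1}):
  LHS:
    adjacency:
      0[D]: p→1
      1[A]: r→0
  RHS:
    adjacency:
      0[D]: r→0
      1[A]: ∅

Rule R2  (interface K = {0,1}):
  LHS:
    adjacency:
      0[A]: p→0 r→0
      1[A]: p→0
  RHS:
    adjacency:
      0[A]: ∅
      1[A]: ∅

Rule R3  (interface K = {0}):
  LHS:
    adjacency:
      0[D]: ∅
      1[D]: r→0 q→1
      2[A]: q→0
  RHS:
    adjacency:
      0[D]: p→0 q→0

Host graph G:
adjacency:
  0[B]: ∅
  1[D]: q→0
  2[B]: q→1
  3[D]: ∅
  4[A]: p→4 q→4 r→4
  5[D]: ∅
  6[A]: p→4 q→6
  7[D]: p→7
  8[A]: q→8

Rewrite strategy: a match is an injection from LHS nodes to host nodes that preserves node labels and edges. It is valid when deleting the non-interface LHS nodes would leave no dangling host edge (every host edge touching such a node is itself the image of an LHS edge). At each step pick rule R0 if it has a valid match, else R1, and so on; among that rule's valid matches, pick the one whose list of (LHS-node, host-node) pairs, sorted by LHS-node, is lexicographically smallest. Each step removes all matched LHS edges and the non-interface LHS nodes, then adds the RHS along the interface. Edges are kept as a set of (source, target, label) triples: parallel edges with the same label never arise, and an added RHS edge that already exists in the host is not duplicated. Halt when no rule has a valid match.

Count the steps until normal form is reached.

start.  V:9 E:9  edges: 1-q->0 2-q->1 4-p->4 4-q->4 4-r->4 6-p->4 6-q->6 7-p->7 8-q->8
1. fire R0 via {0↦7, 1↦8, 2↦1}  →  V:7 E:8  edges: 1-q->0 1-p->1 2-q->1 4-p->4 4-q->4 4-r->4 6-p->4 6-q->6
2. fire R2 via {0↦4, 1↦6}  →  V:7 E:5  edges: 1-q->0 1-p->1 2-q->1 4-q->4 6-q->6
final graph: no rule applies after step 2

Answer: 2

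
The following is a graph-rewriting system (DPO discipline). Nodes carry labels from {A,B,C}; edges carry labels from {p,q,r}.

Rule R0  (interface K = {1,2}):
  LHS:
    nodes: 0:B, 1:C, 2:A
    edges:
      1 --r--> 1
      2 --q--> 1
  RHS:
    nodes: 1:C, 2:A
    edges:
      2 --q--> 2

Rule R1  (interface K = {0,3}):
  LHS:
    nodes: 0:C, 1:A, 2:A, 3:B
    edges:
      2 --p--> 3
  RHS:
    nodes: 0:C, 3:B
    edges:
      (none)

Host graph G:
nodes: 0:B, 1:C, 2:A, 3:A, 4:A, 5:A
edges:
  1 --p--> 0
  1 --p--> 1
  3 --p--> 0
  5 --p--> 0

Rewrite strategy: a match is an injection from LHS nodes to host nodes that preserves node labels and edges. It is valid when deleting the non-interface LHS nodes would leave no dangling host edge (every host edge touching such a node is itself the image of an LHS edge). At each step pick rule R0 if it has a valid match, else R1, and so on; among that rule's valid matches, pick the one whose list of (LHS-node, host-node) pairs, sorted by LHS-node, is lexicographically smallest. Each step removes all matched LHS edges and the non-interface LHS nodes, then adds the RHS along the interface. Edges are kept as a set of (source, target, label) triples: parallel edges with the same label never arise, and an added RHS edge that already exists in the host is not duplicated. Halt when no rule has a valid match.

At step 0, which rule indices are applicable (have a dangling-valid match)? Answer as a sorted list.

R0: no valid match — LHS pattern not found
R1: 4 valid matches — {0↦1, 1↦2, 2↦3, 3↦0}, {0↦1, 1↦2, 2↦5, 3↦0}, {0↦1, 1↦4, 2↦3, 3↦0} (+1 more)

Answer: [R1]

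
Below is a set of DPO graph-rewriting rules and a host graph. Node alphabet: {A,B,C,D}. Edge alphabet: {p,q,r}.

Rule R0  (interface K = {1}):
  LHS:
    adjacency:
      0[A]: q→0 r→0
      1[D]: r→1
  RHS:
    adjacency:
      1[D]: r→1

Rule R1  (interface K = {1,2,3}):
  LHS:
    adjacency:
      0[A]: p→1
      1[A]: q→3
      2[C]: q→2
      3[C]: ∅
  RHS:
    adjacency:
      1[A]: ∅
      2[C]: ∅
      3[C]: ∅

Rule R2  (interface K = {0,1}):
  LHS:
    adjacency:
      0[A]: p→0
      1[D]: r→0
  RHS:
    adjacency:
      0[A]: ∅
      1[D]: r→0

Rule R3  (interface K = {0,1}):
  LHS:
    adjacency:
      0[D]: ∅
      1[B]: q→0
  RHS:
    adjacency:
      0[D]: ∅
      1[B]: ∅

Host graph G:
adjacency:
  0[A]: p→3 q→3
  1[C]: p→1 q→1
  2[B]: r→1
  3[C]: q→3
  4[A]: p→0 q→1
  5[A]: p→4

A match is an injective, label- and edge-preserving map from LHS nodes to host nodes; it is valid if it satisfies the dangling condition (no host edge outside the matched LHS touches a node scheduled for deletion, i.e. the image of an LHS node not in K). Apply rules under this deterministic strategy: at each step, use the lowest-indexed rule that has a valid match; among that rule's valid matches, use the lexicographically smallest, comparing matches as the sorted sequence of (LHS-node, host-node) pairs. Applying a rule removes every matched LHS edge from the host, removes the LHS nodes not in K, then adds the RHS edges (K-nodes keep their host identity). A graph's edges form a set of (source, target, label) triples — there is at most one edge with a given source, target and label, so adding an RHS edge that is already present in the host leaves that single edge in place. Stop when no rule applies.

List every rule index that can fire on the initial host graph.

R0: no valid match — LHS pattern not found
R1: 1 valid match — {0↦5, 1↦4, 2↦3, 3↦1}
R2: no valid match — LHS pattern not found
R3: no valid match — LHS pattern not found

Answer: [R1]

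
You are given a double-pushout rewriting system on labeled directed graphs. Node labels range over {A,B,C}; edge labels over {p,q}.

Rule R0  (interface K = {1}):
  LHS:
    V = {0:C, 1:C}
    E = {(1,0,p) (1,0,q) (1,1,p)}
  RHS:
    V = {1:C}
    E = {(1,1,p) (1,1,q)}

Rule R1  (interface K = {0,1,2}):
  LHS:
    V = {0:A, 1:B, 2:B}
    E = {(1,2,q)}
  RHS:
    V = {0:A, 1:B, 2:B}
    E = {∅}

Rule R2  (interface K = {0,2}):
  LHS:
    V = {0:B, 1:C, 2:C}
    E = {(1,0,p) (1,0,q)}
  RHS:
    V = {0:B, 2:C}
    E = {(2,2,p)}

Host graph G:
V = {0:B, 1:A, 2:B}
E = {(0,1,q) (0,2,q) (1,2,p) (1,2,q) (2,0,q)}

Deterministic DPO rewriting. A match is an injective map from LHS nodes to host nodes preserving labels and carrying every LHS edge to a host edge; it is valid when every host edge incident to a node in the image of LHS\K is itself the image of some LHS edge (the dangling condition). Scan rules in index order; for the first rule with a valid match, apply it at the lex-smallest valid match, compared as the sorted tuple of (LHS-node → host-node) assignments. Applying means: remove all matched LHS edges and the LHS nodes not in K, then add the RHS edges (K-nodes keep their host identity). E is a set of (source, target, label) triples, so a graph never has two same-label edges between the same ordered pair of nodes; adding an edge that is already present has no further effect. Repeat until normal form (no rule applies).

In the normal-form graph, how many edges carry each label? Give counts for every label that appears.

Answer: p:1 q:2

Derivation:
start.  V:3 E:5  edges: 0-q->1 0-q->2 1-p->2 1-q->2 2-q->0
1. fire R1 via {0↦1, 1↦0, 2↦2}  →  V:3 E:4  edges: 0-q->1 1-p->2 1-q->2 2-q->0
2. fire R1 via {0↦1, 1↦2, 2↦0}  →  V:3 E:3  edges: 0-q->1 1-p->2 1-q->2
final graph: no rule applies after step 2
NF edges: [(0, 1, 'q'), (1, 2, 'p'), (1, 2, 'q')]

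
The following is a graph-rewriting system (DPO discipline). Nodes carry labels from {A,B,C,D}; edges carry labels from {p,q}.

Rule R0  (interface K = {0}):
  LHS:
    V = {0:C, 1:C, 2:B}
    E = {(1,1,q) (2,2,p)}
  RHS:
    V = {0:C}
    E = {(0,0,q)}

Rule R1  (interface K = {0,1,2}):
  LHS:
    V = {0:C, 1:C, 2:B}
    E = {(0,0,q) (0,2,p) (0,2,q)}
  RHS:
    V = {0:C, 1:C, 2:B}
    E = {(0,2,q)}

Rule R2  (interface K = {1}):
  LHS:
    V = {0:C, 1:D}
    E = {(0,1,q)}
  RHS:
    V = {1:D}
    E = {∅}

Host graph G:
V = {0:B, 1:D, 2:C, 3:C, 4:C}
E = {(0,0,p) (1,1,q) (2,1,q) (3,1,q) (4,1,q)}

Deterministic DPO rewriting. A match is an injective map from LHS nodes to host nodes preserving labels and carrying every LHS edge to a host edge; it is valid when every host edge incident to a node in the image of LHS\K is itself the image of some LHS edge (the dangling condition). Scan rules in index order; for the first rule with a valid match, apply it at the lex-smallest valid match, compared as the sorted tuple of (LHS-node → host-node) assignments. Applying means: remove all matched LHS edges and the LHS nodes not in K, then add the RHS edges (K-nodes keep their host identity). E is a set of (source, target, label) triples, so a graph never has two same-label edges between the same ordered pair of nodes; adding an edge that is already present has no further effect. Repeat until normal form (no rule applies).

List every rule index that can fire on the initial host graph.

R0: no valid match — LHS pattern not found
R1: no valid match — LHS pattern not found
R2: 3 valid matches — {0↦2, 1↦1}, {0↦3, 1↦1}, {0↦4, 1↦1}

Answer: [R2]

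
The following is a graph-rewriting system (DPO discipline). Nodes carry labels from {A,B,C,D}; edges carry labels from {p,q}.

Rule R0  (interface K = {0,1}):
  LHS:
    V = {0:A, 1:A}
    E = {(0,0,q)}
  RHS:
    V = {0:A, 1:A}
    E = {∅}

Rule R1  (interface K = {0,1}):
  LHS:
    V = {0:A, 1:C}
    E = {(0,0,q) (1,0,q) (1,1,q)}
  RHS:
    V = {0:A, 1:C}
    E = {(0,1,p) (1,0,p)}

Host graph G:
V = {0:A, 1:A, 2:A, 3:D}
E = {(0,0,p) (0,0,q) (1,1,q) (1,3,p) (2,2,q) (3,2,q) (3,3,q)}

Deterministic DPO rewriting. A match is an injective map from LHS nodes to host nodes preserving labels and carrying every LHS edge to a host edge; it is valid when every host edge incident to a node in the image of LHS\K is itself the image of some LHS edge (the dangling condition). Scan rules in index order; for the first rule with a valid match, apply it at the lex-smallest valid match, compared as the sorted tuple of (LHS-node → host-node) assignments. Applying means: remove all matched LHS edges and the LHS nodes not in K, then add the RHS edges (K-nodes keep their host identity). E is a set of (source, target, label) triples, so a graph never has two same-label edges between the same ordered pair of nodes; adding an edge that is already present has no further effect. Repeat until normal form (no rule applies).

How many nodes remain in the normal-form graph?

Answer: 4

Rewrite trace:
initial: |V|=4 |E|=7  E = 0-p->0 0-q->0 1-q->1 1-p->3 2-q->2 3-q->2 3-q->3
step 1: apply R0 at {0↦0, 1↦1}  → |V|=4 |E|=6  E = 0-p->0 1-q->1 1-p->3 2-q->2 3-q->2 3-q->3
step 2: apply R0 at {0↦1, 1↦0}  → |V|=4 |E|=5  E = 0-p->0 1-p->3 2-q->2 3-q->2 3-q->3
step 3: apply R0 at {0↦2, 1↦0}  → |V|=4 |E|=4  E = 0-p->0 1-p->3 3-q->2 3-q->3
normal form: no rule applies after step 3
NF nodes: {0:A, 1:A, 2:A, 3:D}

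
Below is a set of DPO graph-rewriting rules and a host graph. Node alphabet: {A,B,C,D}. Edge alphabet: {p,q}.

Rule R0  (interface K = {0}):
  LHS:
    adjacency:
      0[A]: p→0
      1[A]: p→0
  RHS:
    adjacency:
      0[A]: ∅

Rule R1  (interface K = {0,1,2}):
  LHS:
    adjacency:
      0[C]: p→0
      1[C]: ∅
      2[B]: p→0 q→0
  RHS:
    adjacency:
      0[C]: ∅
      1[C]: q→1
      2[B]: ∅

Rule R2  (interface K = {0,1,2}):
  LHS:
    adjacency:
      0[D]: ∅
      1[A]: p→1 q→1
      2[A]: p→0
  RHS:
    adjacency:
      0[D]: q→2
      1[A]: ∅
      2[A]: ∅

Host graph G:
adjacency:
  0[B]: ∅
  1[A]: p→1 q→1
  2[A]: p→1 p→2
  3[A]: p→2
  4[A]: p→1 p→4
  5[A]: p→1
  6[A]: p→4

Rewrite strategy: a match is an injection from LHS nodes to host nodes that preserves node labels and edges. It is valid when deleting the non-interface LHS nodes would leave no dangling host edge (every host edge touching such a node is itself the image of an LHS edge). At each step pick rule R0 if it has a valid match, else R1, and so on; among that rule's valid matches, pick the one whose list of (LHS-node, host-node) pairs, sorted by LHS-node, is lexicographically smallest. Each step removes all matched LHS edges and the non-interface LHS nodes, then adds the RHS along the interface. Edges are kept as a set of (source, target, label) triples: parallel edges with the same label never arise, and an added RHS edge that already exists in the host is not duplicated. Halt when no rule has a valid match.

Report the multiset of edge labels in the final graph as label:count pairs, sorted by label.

Answer: p:2 q:1

Steps:
initial: |V|=7 |E|=9  E = 1-p->1 1-q->1 2-p->1 2-p->2 3-p->2 4-p->1 4-p->4 5-p->1 6-p->4
step 1: apply R0 at {0↦1, 1↦5}  → |V|=6 |E|=7  E = 1-q->1 2-p->1 2-p->2 3-p->2 4-p->1 4-p->4 6-p->4
step 2: apply R0 at {0↦2, 1↦3}  → |V|=5 |E|=5  E = 1-q->1 2-p->1 4-p->1 4-p->4 6-p->4
step 3: apply R0 at {0↦4, 1↦6}  → |V|=4 |E|=3  E = 1-q->1 2-p->1 4-p->1
final graph: no rule applies after step 3
NF edges: [(1, 1, 'q'), (2, 1, 'p'), (4, 1, 'p')]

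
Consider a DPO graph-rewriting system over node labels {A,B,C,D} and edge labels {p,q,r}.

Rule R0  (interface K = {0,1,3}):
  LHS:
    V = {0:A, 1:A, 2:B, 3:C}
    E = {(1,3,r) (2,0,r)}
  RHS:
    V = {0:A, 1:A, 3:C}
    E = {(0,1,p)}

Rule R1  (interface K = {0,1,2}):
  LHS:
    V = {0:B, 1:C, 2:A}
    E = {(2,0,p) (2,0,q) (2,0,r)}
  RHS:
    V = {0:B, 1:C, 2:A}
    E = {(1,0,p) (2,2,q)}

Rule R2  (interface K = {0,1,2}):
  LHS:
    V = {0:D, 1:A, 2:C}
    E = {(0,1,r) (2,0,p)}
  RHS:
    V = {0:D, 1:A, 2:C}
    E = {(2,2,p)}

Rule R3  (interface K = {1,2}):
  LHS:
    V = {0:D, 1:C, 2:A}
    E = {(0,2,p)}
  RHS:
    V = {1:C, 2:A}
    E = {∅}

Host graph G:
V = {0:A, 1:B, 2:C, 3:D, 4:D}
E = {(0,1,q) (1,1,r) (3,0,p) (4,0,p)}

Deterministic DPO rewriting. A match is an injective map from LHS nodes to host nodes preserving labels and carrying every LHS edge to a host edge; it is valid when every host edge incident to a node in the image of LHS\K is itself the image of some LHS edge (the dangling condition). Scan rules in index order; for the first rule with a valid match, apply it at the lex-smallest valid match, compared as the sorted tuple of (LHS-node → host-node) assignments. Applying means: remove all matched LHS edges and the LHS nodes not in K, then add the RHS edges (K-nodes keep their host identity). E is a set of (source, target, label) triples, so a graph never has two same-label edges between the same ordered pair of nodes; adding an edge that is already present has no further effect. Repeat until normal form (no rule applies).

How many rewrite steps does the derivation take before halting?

initial: |V|=5 |E|=4  E = 0-q->1 1-r->1 3-p->0 4-p->0
step 1: apply R3 at {0↦3, 1↦2, 2↦0}  → |V|=4 |E|=3  E = 0-q->1 1-r->1 4-p->0
step 2: apply R3 at {0↦4, 1↦2, 2↦0}  → |V|=3 |E|=2  E = 0-q->1 1-r->1
final graph: no rule applies after step 2

Answer: 2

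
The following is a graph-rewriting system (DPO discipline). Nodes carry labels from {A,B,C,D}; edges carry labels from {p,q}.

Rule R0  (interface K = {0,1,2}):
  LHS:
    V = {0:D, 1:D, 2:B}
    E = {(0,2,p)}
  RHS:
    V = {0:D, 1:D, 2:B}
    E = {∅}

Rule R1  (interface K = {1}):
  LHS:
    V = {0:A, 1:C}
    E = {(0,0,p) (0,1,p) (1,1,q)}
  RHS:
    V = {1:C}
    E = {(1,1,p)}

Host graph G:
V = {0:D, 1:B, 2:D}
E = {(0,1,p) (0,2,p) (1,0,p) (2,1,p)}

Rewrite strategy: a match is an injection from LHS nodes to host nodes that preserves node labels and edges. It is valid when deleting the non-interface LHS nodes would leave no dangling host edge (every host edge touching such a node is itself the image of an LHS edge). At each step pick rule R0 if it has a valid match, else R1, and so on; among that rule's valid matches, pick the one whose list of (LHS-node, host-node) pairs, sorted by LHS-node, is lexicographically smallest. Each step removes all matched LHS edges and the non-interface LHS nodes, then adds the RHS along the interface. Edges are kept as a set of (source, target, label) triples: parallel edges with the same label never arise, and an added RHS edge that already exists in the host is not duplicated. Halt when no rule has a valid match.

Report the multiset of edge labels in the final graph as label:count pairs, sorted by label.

initial: |V|=3 |E|=4  E = 0-p->1 0-p->2 1-p->0 2-p->1
step 1: apply R0 at {0↦0, 1↦2, 2↦1}  → |V|=3 |E|=3  E = 0-p->2 1-p->0 2-p->1
step 2: apply R0 at {0↦2, 1↦0, 2↦1}  → |V|=3 |E|=2  E = 0-p->2 1-p->0
final graph: no rule applies after step 2
NF edges: [(0, 2, 'p'), (1, 0, 'p')]

Answer: p:2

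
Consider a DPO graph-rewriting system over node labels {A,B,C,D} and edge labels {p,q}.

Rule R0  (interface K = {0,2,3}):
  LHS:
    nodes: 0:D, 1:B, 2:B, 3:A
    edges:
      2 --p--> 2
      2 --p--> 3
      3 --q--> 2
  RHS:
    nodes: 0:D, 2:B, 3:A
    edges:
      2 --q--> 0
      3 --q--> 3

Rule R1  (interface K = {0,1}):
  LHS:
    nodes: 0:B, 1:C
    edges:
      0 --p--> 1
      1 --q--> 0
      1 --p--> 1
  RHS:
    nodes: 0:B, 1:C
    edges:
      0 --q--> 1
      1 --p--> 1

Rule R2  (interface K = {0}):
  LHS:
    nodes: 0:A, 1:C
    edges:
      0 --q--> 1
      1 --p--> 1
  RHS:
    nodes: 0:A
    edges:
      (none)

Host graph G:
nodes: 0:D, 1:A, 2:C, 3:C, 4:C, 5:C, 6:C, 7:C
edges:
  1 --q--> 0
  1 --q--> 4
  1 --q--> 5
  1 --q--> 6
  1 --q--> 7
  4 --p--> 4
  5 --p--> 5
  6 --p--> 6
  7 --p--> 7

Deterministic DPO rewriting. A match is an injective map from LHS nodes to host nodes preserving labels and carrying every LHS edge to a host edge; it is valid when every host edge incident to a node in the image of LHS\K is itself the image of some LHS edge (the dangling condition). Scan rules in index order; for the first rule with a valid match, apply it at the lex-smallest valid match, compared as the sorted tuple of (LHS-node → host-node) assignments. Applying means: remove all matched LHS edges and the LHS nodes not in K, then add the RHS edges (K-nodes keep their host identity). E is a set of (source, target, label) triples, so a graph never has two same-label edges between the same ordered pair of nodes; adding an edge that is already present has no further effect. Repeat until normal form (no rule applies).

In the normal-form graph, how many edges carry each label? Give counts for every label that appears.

Answer: q:1

Steps:
start.  V:8 E:9  edges: 1-q->0 1-q->4 1-q->5 1-q->6 1-q->7 4-p->4 5-p->5 6-p->6 7-p->7
1. fire R2 via {0↦1, 1↦4}  →  V:7 E:7  edges: 1-q->0 1-q->5 1-q->6 1-q->7 5-p->5 6-p->6 7-p->7
2. fire R2 via {0↦1, 1↦5}  →  V:6 E:5  edges: 1-q->0 1-q->6 1-q->7 6-p->6 7-p->7
3. fire R2 via {0↦1, 1↦6}  →  V:5 E:3  edges: 1-q->0 1-q->7 7-p->7
4. fire R2 via {0↦1, 1↦7}  →  V:4 E:1  edges: 1-q->0
normal form: no rule applies after step 4
NF edges: [(1, 0, 'q')]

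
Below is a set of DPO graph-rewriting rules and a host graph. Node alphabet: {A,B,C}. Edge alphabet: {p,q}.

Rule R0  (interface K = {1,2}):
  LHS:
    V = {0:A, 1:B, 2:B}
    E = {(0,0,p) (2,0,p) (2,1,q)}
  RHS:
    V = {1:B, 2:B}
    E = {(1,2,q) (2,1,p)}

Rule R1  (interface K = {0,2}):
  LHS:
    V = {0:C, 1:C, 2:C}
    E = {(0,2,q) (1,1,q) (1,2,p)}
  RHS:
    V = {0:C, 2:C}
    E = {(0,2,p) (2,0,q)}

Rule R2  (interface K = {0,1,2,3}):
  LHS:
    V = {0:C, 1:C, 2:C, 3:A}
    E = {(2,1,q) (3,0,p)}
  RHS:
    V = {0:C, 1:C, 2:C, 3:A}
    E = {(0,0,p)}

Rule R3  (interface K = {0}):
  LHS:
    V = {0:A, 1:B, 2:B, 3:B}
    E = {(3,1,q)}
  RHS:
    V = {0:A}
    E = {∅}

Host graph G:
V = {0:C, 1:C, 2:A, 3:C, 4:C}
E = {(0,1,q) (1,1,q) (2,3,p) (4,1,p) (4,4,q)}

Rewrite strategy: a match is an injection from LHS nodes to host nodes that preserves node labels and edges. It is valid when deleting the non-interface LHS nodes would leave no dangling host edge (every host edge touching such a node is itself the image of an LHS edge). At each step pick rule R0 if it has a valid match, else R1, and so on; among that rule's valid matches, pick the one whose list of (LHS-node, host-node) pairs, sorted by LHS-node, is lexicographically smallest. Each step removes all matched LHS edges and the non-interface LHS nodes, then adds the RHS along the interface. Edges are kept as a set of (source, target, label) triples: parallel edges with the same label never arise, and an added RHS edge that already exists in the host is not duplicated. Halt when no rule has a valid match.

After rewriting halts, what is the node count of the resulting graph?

initial: |V|=5 |E|=5  E = 0-q->1 1-q->1 2-p->3 4-p->1 4-q->4
step 1: apply R1 at {0↦0, 1↦4, 2↦1}  → |V|=4 |E|=4  E = 0-p->1 1-q->0 1-q->1 2-p->3
step 2: apply R2 at {0↦3, 1↦0, 2↦1, 3↦2}  → |V|=4 |E|=3  E = 0-p->1 1-q->1 3-p->3
normal form: no rule applies after step 2
NF nodes: {0:C, 1:C, 2:A, 3:C}

Answer: 4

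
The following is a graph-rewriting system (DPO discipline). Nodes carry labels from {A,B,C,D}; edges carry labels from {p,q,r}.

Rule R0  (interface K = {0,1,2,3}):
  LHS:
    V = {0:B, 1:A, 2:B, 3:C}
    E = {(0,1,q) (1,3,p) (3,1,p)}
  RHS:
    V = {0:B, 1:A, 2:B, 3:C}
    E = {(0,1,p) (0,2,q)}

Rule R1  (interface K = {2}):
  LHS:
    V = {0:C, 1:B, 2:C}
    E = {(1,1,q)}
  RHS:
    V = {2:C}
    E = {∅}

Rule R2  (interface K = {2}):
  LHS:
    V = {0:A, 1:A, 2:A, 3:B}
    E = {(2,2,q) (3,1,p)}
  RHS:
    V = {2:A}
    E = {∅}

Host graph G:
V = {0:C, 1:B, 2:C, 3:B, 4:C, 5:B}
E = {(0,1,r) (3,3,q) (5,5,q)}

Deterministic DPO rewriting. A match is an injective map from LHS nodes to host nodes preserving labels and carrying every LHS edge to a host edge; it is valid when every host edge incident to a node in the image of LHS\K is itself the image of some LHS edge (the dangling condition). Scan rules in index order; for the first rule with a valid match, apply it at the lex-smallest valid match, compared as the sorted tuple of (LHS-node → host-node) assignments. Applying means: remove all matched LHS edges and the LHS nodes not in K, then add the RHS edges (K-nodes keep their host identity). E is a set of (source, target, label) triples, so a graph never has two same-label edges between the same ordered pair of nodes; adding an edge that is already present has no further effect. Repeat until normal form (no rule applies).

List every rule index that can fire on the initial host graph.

Answer: [R1]

Steps:
R0: no valid match — LHS pattern not found
R1: 8 valid matches — {0↦2, 1↦3, 2↦0}, {0↦2, 1↦3, 2↦4}, {0↦2, 1↦5, 2↦0} (+5 more)
R2: no valid match — LHS pattern not found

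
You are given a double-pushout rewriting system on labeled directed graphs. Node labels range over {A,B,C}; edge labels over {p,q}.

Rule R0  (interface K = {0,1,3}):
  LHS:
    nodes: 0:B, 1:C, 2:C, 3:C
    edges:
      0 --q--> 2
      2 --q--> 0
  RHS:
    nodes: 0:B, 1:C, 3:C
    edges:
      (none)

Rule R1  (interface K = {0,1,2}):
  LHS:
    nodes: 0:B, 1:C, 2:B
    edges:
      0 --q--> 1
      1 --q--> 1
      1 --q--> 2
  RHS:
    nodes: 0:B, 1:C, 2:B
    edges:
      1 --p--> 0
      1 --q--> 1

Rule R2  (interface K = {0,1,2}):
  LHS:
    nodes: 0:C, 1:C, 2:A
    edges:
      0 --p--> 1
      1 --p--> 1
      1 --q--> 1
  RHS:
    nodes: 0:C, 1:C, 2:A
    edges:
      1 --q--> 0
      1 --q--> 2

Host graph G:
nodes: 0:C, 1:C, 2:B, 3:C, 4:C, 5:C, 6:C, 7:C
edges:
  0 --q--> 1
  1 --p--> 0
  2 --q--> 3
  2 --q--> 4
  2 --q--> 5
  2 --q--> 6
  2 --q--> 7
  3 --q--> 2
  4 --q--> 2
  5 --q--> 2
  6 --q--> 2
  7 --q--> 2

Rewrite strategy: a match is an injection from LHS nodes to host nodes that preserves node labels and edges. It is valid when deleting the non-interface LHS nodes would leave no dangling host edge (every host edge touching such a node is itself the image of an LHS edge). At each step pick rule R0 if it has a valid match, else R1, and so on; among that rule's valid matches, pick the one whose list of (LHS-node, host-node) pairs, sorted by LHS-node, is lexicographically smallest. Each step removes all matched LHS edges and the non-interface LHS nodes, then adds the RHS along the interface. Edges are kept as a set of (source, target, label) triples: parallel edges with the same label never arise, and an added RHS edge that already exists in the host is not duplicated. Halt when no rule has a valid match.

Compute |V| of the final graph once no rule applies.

initial: |V|=8 |E|=12  E = 0-q->1 1-p->0 2-q->3 2-q->4 2-q->5 2-q->6 2-q->7 3-q->2 4-q->2 5-q->2 6-q->2 7-q->2
step 1: apply R0 at {0↦2, 1↦0, 2↦3, 3↦1}  → |V|=7 |E|=10  E = 0-q->1 1-p->0 2-q->4 2-q->5 2-q->6 2-q->7 4-q->2 5-q->2 6-q->2 7-q->2
step 2: apply R0 at {0↦2, 1↦0, 2↦4, 3↦1}  → |V|=6 |E|=8  E = 0-q->1 1-p->0 2-q->5 2-q->6 2-q->7 5-q->2 6-q->2 7-q->2
step 3: apply R0 at {0↦2, 1↦0, 2↦5, 3↦1}  → |V|=5 |E|=6  E = 0-q->1 1-p->0 2-q->6 2-q->7 6-q->2 7-q->2
step 4: apply R0 at {0↦2, 1↦0, 2↦6, 3↦1}  → |V|=4 |E|=4  E = 0-q->1 1-p->0 2-q->7 7-q->2
step 5: apply R0 at {0↦2, 1↦0, 2↦7, 3↦1}  → |V|=3 |E|=2  E = 0-q->1 1-p->0
normal form: no rule applies after step 5
NF nodes: {0:C, 1:C, 2:B}

Answer: 3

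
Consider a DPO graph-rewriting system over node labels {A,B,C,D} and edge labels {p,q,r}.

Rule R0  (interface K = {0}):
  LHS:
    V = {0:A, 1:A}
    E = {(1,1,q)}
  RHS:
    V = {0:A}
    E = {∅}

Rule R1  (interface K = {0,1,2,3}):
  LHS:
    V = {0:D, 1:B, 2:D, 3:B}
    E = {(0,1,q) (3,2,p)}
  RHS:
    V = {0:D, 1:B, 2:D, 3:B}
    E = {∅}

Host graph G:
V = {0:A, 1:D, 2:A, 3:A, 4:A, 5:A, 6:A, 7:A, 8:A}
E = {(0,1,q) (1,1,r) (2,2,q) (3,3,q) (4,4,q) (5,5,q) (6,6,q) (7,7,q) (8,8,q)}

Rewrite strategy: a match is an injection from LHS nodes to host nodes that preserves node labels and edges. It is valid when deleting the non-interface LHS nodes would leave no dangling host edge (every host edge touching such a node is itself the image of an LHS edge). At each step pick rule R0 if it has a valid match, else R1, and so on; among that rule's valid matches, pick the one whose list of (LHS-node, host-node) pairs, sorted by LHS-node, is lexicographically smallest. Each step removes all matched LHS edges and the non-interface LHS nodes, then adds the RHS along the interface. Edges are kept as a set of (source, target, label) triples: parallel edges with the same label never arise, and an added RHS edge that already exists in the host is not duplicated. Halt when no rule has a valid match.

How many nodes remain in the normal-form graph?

Answer: 2

Steps:
initial: |V|=9 |E|=9  E = 0-q->1 1-r->1 2-q->2 3-q->3 4-q->4 5-q->5 6-q->6 7-q->7 8-q->8
step 1: apply R0 at {0↦0, 1↦2}  → |V|=8 |E|=8  E = 0-q->1 1-r->1 3-q->3 4-q->4 5-q->5 6-q->6 7-q->7 8-q->8
step 2: apply R0 at {0↦0, 1↦3}  → |V|=7 |E|=7  E = 0-q->1 1-r->1 4-q->4 5-q->5 6-q->6 7-q->7 8-q->8
step 3: apply R0 at {0↦0, 1↦4}  → |V|=6 |E|=6  E = 0-q->1 1-r->1 5-q->5 6-q->6 7-q->7 8-q->8
step 4: apply R0 at {0↦0, 1↦5}  → |V|=5 |E|=5  E = 0-q->1 1-r->1 6-q->6 7-q->7 8-q->8
step 5: apply R0 at {0↦0, 1↦6}  → |V|=4 |E|=4  E = 0-q->1 1-r->1 7-q->7 8-q->8
step 6: apply R0 at {0↦0, 1↦7}  → |V|=3 |E|=3  E = 0-q->1 1-r->1 8-q->8
step 7: apply R0 at {0↦0, 1↦8}  → |V|=2 |E|=2  E = 0-q->1 1-r->1
final graph: no rule applies after step 7
NF nodes: {0:A, 1:D}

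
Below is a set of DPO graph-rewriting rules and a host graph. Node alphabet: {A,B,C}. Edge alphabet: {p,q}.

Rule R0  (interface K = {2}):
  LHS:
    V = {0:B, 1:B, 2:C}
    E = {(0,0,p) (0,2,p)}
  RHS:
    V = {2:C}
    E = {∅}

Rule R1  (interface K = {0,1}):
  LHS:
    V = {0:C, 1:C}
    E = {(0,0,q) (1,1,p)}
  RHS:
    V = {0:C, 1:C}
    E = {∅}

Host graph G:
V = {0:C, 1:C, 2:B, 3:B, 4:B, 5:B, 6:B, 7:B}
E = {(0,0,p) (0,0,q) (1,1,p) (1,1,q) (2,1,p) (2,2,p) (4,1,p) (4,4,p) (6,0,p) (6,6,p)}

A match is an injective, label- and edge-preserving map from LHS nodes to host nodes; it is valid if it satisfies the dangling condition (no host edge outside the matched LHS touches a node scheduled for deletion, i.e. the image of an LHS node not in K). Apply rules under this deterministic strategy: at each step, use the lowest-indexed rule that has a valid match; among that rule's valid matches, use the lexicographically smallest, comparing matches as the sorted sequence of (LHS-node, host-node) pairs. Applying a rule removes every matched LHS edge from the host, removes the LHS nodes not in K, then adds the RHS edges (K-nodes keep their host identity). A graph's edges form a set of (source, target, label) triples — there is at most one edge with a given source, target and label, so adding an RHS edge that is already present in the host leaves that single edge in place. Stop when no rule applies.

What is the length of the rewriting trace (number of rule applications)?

Answer: 5

Derivation:
[0] host  ⇒  8 nodes, 10 edges  {0-p->0 0-q->0 1-p->1 1-q->1 2-p->1 2-p->2 4-p->1 4-p->4 6-p->0 6-p->6}
[1] R0 @ {0↦2, 1↦3, 2↦1}  ⇒  6 nodes, 8 edges  {0-p->0 0-q->0 1-p->1 1-q->1 4-p->1 4-p->4 6-p->0 6-p->6}
[2] R0 @ {0↦4, 1↦5, 2↦1}  ⇒  4 nodes, 6 edges  {0-p->0 0-q->0 1-p->1 1-q->1 6-p->0 6-p->6}
[3] R0 @ {0↦6, 1↦7, 2↦0}  ⇒  2 nodes, 4 edges  {0-p->0 0-q->0 1-p->1 1-q->1}
[4] R1 @ {0↦0, 1↦1}  ⇒  2 nodes, 2 edges  {0-p->0 1-q->1}
[5] R1 @ {0↦1, 1↦0}  ⇒  2 nodes, 0 edges  {∅}
final graph: no rule applies after step 5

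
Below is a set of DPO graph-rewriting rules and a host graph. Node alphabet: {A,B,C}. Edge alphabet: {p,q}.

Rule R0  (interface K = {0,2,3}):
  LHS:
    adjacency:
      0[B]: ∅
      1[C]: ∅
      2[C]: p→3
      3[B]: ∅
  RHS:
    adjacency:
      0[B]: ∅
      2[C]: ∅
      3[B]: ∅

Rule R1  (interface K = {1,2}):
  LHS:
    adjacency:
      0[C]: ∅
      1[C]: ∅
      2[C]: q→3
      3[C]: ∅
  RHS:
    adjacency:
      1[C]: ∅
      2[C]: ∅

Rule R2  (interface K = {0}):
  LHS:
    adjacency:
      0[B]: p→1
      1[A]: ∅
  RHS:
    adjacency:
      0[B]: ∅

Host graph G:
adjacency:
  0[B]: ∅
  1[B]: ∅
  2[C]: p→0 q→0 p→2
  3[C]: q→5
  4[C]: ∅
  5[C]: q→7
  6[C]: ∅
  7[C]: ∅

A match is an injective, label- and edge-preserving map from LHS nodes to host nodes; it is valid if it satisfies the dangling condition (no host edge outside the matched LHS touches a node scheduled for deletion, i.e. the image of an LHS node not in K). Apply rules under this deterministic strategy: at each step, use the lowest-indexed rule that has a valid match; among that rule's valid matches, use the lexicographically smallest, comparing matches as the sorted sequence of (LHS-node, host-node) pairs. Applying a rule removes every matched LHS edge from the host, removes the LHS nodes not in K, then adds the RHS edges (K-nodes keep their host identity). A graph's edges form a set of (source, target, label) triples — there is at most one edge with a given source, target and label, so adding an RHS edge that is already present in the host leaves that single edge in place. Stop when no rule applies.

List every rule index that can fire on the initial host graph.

R0: 2 valid matches — {0↦1, 1↦4, 2↦2, 3↦0}, {0↦1, 1↦6, 2↦2, 3↦0}
R1: 6 valid matches — {0↦4, 1↦2, 2↦5, 3↦7}, {0↦4, 1↦3, 2↦5, 3↦7}, {0↦4, 1↦6, 2↦5, 3↦7} (+3 more)
R2: no valid match — LHS pattern not found

Answer: [R0,R1]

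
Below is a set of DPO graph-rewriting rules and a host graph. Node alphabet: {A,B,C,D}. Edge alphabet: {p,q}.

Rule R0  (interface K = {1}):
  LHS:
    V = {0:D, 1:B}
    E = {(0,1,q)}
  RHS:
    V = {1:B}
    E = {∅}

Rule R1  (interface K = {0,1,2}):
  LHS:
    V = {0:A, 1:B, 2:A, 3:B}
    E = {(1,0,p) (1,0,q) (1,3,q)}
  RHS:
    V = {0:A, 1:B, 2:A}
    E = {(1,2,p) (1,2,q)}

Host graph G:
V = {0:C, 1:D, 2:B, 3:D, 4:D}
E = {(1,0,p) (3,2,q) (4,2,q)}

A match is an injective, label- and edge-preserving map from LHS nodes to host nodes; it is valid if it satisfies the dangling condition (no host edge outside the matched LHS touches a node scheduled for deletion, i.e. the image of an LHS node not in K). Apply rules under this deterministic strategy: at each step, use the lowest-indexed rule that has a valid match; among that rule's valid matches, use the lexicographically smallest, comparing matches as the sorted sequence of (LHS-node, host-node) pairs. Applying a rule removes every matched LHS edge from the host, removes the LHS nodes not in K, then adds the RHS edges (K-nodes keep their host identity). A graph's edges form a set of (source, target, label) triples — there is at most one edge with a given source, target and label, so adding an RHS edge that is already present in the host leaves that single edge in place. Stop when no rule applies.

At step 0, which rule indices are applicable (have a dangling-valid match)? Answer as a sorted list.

R0: 2 valid matches — {0↦3, 1↦2}, {0↦4, 1↦2}
R1: no valid match — LHS pattern not found

Answer: [R0]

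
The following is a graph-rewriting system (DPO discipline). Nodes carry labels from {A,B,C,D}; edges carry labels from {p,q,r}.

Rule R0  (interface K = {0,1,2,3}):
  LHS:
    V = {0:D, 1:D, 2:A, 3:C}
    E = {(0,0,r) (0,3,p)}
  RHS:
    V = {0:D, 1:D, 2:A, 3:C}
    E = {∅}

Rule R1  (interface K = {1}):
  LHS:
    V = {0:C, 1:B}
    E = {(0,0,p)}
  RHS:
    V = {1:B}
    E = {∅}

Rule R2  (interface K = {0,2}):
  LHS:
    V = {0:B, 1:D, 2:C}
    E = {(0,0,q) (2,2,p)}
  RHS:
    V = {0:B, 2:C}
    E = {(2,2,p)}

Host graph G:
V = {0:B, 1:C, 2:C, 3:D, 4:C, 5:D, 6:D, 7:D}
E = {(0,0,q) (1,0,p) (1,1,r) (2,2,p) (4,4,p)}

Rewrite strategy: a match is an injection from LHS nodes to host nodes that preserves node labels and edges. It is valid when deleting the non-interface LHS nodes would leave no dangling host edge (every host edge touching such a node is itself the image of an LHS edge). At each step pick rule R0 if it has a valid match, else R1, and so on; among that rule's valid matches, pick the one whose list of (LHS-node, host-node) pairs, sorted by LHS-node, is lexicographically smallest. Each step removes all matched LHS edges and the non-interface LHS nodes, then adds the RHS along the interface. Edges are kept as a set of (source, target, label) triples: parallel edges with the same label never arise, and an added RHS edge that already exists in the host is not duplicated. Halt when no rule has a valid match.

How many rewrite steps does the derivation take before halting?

start.  V:8 E:5  edges: 0-q->0 1-p->0 1-r->1 2-p->2 4-p->4
1. fire R1 via {0↦2, 1↦0}  →  V:7 E:4  edges: 0-q->0 1-p->0 1-r->1 4-p->4
2. fire R1 via {0↦4, 1↦0}  →  V:6 E:3  edges: 0-q->0 1-p->0 1-r->1
final graph: no rule applies after step 2

Answer: 2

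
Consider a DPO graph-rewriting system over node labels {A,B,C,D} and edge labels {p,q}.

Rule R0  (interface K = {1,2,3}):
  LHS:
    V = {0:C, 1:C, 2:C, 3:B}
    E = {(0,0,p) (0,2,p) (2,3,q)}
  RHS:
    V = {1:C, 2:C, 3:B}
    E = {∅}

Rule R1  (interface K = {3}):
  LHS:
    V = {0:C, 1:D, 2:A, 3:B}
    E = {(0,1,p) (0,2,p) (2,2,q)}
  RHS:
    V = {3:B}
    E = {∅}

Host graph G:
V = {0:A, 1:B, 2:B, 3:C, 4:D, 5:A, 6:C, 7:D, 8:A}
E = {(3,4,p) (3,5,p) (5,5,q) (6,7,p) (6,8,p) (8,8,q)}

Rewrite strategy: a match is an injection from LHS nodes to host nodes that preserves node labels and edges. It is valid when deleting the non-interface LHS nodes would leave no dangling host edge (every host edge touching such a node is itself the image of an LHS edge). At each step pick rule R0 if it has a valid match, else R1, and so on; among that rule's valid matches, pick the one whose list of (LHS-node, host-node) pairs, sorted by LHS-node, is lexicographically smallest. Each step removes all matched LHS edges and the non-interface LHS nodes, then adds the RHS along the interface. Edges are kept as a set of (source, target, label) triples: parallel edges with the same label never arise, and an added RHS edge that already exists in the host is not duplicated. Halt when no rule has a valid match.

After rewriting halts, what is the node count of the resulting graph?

start.  V:9 E:6  edges: 3-p->4 3-p->5 5-q->5 6-p->7 6-p->8 8-q->8
1. fire R1 via {0↦3, 1↦4, 2↦5, 3↦1}  →  V:6 E:3  edges: 6-p->7 6-p->8 8-q->8
2. fire R1 via {0↦6, 1↦7, 2↦8, 3↦1}  →  V:3 E:0  edges: ∅
normal form: no rule applies after step 2
NF nodes: {0:A, 1:B, 2:B}

Answer: 3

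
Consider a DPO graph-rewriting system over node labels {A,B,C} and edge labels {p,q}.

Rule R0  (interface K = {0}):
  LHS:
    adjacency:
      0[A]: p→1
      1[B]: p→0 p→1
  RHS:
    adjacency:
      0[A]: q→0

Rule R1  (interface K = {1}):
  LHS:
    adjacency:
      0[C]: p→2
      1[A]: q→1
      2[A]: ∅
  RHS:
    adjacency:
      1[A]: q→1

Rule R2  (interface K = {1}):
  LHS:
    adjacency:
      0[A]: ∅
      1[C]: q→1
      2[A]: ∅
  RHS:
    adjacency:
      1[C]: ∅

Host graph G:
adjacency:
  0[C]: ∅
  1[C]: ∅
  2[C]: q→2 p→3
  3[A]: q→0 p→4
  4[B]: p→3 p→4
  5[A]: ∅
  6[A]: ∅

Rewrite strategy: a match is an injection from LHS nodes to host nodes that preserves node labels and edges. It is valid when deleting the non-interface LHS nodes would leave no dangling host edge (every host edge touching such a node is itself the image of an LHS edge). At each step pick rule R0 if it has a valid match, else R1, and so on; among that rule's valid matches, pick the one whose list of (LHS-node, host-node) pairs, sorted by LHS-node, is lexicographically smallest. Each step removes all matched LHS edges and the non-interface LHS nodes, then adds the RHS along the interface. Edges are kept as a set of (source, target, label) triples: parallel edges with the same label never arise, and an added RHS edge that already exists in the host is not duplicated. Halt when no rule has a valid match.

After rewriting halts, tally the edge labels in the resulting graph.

[0] host  ⇒  7 nodes, 6 edges  {2-q->2 2-p->3 3-q->0 3-p->4 4-p->3 4-p->4}
[1] R0 @ {0↦3, 1↦4}  ⇒  6 nodes, 4 edges  {2-q->2 2-p->3 3-q->0 3-q->3}
[2] R2 @ {0↦5, 1↦2, 2↦6}  ⇒  4 nodes, 3 edges  {2-p->3 3-q->0 3-q->3}
final graph: no rule applies after step 2
NF edges: [(2, 3, 'p'), (3, 0, 'q'), (3, 3, 'q')]

Answer: p:1 q:2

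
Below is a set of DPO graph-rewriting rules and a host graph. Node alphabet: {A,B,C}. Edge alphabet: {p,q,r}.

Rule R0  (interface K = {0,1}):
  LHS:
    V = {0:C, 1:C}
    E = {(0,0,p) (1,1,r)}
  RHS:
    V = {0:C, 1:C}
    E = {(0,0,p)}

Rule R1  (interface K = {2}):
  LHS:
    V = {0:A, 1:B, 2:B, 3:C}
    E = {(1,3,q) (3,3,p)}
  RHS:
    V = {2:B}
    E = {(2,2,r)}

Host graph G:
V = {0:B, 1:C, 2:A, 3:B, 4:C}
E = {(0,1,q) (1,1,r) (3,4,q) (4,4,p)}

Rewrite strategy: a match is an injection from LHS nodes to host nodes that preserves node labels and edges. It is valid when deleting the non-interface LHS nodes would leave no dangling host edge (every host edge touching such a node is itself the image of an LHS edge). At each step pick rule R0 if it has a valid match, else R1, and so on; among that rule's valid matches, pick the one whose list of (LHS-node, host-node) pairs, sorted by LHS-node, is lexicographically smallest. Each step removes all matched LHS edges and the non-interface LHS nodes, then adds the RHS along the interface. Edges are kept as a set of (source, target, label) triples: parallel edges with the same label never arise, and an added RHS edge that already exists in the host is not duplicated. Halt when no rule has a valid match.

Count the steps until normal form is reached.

Answer: 2

Steps:
start.  V:5 E:4  edges: 0-q->1 1-r->1 3-q->4 4-p->4
1. fire R0 via {0↦4, 1↦1}  →  V:5 E:3  edges: 0-q->1 3-q->4 4-p->4
2. fire R1 via {0↦2, 1↦3, 2↦0, 3↦4}  →  V:2 E:2  edges: 0-r->0 0-q->1
final graph: no rule applies after step 2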